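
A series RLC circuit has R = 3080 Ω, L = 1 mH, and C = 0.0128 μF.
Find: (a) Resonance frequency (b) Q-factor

Step 1 — Resonance condition Im(Z)=0 gives ω₀ = 1/√(LC).
Step 2 — ω₀ = 1/√(0.001·1.28e-08) = 2.795e+05 rad/s.
Step 3 — f₀ = ω₀/(2π) = 4.449e+04 Hz.
Step 4 — Series Q: Q = ω₀L/R = 2.795e+05·0.001/3080 = 0.09075.

(a) f₀ = 4.449e+04 Hz  (b) Q = 0.09075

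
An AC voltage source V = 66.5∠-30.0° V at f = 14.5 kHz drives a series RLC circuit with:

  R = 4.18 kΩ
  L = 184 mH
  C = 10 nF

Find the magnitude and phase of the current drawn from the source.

Step 1 — Angular frequency: ω = 2π·f = 2π·1.45e+04 = 9.111e+04 rad/s.
Step 2 — Component impedances:
  R: Z = R = 4180 Ω
  L: Z = jωL = j·9.111e+04·0.184 = 0 + j1.676e+04 Ω
  C: Z = 1/(jωC) = -j/(ω·C) = 0 - j1098 Ω
Step 3 — Series combination: Z_total = R + L + C = 4180 + j1.567e+04 Ω = 1.621e+04∠75.1° Ω.
Step 4 — Source phasor: V = 66.5∠-30.0° V = 57.59 - j33.25 V.
Step 5 — Ohm's law: I = V / Z_total = (57.59 - j33.25) / (4180 + j1.567e+04) = -0.001066 - j0.003961 A.
Step 6 — Convert to polar: |I| = 0.004101 A, ∠I = -105.1°.

I = 0.004101∠-105.1° A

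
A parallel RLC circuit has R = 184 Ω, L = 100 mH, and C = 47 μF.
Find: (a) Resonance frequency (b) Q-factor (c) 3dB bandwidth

Step 1 — Resonance: ω₀ = 1/√(LC) = 1/√(0.1·4.7e-05) = 461.3 rad/s.
Step 2 — f₀ = ω₀/(2π) = 73.41 Hz.
Step 3 — Parallel Q: Q = R/(ω₀L) = 184/(461.3·0.1) = 3.989.
Step 4 — Bandwidth: Δω = ω₀/Q = 115.6 rad/s; BW = Δω/(2π) = 18.4 Hz.

(a) f₀ = 73.41 Hz  (b) Q = 3.989  (c) BW = 18.4 Hz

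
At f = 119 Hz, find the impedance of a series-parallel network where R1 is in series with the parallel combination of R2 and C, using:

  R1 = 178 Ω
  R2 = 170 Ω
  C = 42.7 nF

Step 1 — Angular frequency: ω = 2π·f = 2π·119 = 747.7 rad/s.
Step 2 — Component impedances:
  R1: Z = R = 178 Ω
  R2: Z = R = 170 Ω
  C: Z = 1/(jωC) = -j/(ω·C) = 0 - j3.132e+04 Ω
Step 3 — Parallel branch: R2 || C = 1/(1/R2 + 1/C) = 170 - j0.9227 Ω.
Step 4 — Series with R1: Z_total = R1 + (R2 || C) = 348 - j0.9227 Ω = 348∠-0.2° Ω.

Z = 348 - j0.9227 Ω = 348∠-0.2° Ω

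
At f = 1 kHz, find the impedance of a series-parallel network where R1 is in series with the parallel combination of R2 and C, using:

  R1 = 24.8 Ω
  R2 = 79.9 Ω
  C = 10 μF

Step 1 — Angular frequency: ω = 2π·f = 2π·1000 = 6283 rad/s.
Step 2 — Component impedances:
  R1: Z = R = 24.8 Ω
  R2: Z = R = 79.9 Ω
  C: Z = 1/(jωC) = -j/(ω·C) = 0 - j15.92 Ω
Step 3 — Parallel branch: R2 || C = 1/(1/R2 + 1/C) = 3.049 - j15.31 Ω.
Step 4 — Series with R1: Z_total = R1 + (R2 || C) = 27.85 - j15.31 Ω = 31.78∠-28.8° Ω.

Z = 27.85 - j15.31 Ω = 31.78∠-28.8° Ω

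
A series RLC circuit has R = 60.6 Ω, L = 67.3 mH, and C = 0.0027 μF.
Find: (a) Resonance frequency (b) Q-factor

Step 1 — Resonance condition Im(Z)=0 gives ω₀ = 1/√(LC).
Step 2 — ω₀ = 1/√(0.0673·2.7e-09) = 7.418e+04 rad/s.
Step 3 — f₀ = ω₀/(2π) = 1.181e+04 Hz.
Step 4 — Series Q: Q = ω₀L/R = 7.418e+04·0.0673/60.6 = 82.39.

(a) f₀ = 1.181e+04 Hz  (b) Q = 82.39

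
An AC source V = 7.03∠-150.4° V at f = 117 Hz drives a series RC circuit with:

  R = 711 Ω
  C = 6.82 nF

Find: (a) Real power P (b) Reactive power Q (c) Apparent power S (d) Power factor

Step 1 — Angular frequency: ω = 2π·f = 2π·117 = 735.1 rad/s.
Step 2 — Component impedances:
  R: Z = R = 711 Ω
  C: Z = 1/(jωC) = -j/(ω·C) = 0 - j1.995e+05 Ω
Step 3 — Series combination: Z_total = R + C = 711 - j1.995e+05 Ω = 1.995e+05∠-89.8° Ω.
Step 4 — Source phasor: V = 7.03∠-150.4° V = -6.113 - j3.472 V.
Step 5 — Current: I = V / Z = 1.73e-05 - j3.071e-05 A = 3.525e-05∠-60.6° A.
Step 6 — Complex power: S = V·I* = 8.832e-07 - j0.0002478 VA.
Step 7 — Real power: P = Re(S) = 8.832e-07 W.
Step 8 — Reactive power: Q = Im(S) = -0.0002478 VAR.
Step 9 — Apparent power: |S| = 0.0002478 VA.
Step 10 — Power factor: PF = P/|S| = 0.003565 (leading).

(a) P = 8.832e-07 W  (b) Q = -0.0002478 VAR  (c) S = 0.0002478 VA  (d) PF = 0.003565 (leading)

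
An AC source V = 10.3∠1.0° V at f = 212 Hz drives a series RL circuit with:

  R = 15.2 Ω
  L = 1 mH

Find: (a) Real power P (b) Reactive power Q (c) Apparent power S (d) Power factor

Step 1 — Angular frequency: ω = 2π·f = 2π·212 = 1332 rad/s.
Step 2 — Component impedances:
  R: Z = R = 15.2 Ω
  L: Z = jωL = j·1332·0.001 = 0 + j1.332 Ω
Step 3 — Series combination: Z_total = R + L = 15.2 + j1.332 Ω = 15.26∠5.0° Ω.
Step 4 — Source phasor: V = 10.3∠1.0° V = 10.3 + j0.1798 V.
Step 5 — Current: I = V / Z = 0.6734 - j0.04719 A = 0.675∠-4.0° A.
Step 6 — Complex power: S = V·I* = 6.926 + j0.607 VA.
Step 7 — Real power: P = Re(S) = 6.926 W.
Step 8 — Reactive power: Q = Im(S) = 0.607 VAR.
Step 9 — Apparent power: |S| = 6.953 VA.
Step 10 — Power factor: PF = P/|S| = 0.9962 (lagging).

(a) P = 6.926 W  (b) Q = 0.607 VAR  (c) S = 6.953 VA  (d) PF = 0.9962 (lagging)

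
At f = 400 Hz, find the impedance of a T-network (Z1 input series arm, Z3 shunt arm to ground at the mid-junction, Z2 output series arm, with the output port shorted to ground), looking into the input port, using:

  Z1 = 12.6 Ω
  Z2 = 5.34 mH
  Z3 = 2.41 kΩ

Step 1 — Angular frequency: ω = 2π·f = 2π·400 = 2513 rad/s.
Step 2 — Component impedances:
  Z1: Z = R = 12.6 Ω
  Z2: Z = jωL = j·2513·0.00534 = 0 + j13.42 Ω
  Z3: Z = R = 2410 Ω
Step 3 — With the output port shorted to ground, the output series arm Z2 runs from the junction to ground; the shunt arm Z3 also runs from the junction to ground. They appear in parallel: Z3 || Z2 = 0.07474 + j13.42 Ω.
Step 4 — Series with input arm Z1: Z_in = Z1 + (Z3 || Z2) = 12.67 + j13.42 Ω = 18.46∠46.6° Ω.

Z = 12.67 + j13.42 Ω = 18.46∠46.6° Ω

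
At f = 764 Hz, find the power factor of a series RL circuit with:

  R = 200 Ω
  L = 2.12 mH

Step 1 — Angular frequency: ω = 2π·f = 2π·764 = 4800 rad/s.
Step 2 — Component impedances:
  R: Z = R = 200 Ω
  L: Z = jωL = j·4800·0.00212 = 0 + j10.18 Ω
Step 3 — Series combination: Z_total = R + L = 200 + j10.18 Ω = 200.3∠2.9° Ω.
Step 4 — Power factor: PF = cos(φ) = Re(Z)/|Z| = 200/200.26 = 0.9987.
Step 5 — Type: Im(Z) = 10.18 ⇒ lagging (phase φ = 2.9°).

PF = 0.9987 (lagging, φ = 2.9°)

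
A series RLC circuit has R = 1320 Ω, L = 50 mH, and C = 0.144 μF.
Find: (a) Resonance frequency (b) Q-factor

Step 1 — Resonance condition Im(Z)=0 gives ω₀ = 1/√(LC).
Step 2 — ω₀ = 1/√(0.05·1.44e-07) = 1.179e+04 rad/s.
Step 3 — f₀ = ω₀/(2π) = 1876 Hz.
Step 4 — Series Q: Q = ω₀L/R = 1.179e+04·0.05/1320 = 0.4464.

(a) f₀ = 1876 Hz  (b) Q = 0.4464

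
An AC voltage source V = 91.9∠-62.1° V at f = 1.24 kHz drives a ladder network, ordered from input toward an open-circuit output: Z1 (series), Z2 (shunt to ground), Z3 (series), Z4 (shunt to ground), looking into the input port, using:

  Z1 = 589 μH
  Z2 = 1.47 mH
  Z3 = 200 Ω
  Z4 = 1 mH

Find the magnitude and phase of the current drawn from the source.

Step 1 — Angular frequency: ω = 2π·f = 2π·1240 = 7791 rad/s.
Step 2 — Component impedances:
  Z1: Z = jωL = j·7791·0.000589 = 0 + j4.589 Ω
  Z2: Z = jωL = j·7791·0.00147 = 0 + j11.45 Ω
  Z3: Z = R = 200 Ω
  Z4: Z = jωL = j·7791·0.001 = 0 + j7.791 Ω
Step 3 — Ladder network (open output): work backward from the far end, alternating series and parallel combinations. Z_in = 0.6498 + j15.98 Ω = 15.99∠87.7° Ω.
Step 4 — Source phasor: V = 91.9∠-62.1° V = 43 - j81.22 V.
Step 5 — Ohm's law: I = V / Z_total = (43 - j81.22) / (0.6498 + j15.98) = -4.965 - j2.893 A.
Step 6 — Convert to polar: |I| = 5.746 A, ∠I = -149.8°.

I = 5.746∠-149.8° A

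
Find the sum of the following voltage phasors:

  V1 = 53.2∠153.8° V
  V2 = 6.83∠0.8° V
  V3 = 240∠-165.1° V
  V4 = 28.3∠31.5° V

Step 1 — Convert each phasor to rectangular form:
  V1 = 53.2·(cos(153.8°) + j·sin(153.8°)) = -47.73 + j23.49 V
  V2 = 6.83·(cos(0.8°) + j·sin(0.8°)) = 6.829 + j0.09536 V
  V3 = 240·(cos(-165.1°) + j·sin(-165.1°)) = -231.9 - j61.71 V
  V4 = 28.3·(cos(31.5°) + j·sin(31.5°)) = 24.13 + j14.79 V
Step 2 — Sum components: V_total = -248.7 - j23.34 V.
Step 3 — Convert to polar: |V_total| = 249.8 V, ∠V_total = -174.6°.

V_total = 249.8∠-174.6° V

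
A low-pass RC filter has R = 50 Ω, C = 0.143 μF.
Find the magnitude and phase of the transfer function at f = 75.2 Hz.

Step 1 — Angular frequency: ω = 2π·75.2 = 472.5 rad/s.
Step 2 — Transfer function: H(jω) = 1/(1 + jωRC).
Step 3 — Denominator: 1 + jωRC = 1 + j·472.5·50·1.43e-07 = 1 + j0.003378.
Step 4 — H = 1 - j0.003378.
Step 5 — Magnitude: |H| = 1 (-0.0 dB); phase: φ = -0.2°.

|H| = 1 (-0.0 dB), φ = -0.2°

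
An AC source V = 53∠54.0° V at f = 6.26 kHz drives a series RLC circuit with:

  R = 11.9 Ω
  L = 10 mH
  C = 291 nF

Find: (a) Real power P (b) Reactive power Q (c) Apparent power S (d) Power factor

Step 1 — Angular frequency: ω = 2π·f = 2π·6260 = 3.933e+04 rad/s.
Step 2 — Component impedances:
  R: Z = R = 11.9 Ω
  L: Z = jωL = j·3.933e+04·0.01 = 0 + j393.3 Ω
  C: Z = 1/(jωC) = -j/(ω·C) = 0 - j87.37 Ω
Step 3 — Series combination: Z_total = R + L + C = 11.9 + j306 Ω = 306.2∠87.8° Ω.
Step 4 — Source phasor: V = 53∠54.0° V = 31.15 + j42.88 V.
Step 5 — Current: I = V / Z = 0.1439 - j0.09622 A = 0.1731∠-33.8° A.
Step 6 — Complex power: S = V·I* = 0.3565 + j9.167 VA.
Step 7 — Real power: P = Re(S) = 0.3565 W.
Step 8 — Reactive power: Q = Im(S) = 9.167 VAR.
Step 9 — Apparent power: |S| = 9.174 VA.
Step 10 — Power factor: PF = P/|S| = 0.03886 (lagging).

(a) P = 0.3565 W  (b) Q = 9.167 VAR  (c) S = 9.174 VA  (d) PF = 0.03886 (lagging)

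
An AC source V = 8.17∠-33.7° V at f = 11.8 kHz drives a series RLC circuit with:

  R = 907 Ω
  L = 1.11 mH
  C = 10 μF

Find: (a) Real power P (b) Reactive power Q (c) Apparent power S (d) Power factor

Step 1 — Angular frequency: ω = 2π·f = 2π·1.18e+04 = 7.414e+04 rad/s.
Step 2 — Component impedances:
  R: Z = R = 907 Ω
  L: Z = jωL = j·7.414e+04·0.00111 = 0 + j82.3 Ω
  C: Z = 1/(jωC) = -j/(ω·C) = 0 - j1.349 Ω
Step 3 — Series combination: Z_total = R + L + C = 907 + j80.95 Ω = 910.6∠5.1° Ω.
Step 4 — Source phasor: V = 8.17∠-33.7° V = 6.797 - j4.533 V.
Step 5 — Current: I = V / Z = 0.006992 - j0.005622 A = 0.008972∠-38.8° A.
Step 6 — Complex power: S = V·I* = 0.07301 + j0.006516 VA.
Step 7 — Real power: P = Re(S) = 0.07301 W.
Step 8 — Reactive power: Q = Im(S) = 0.006516 VAR.
Step 9 — Apparent power: |S| = 0.0733 VA.
Step 10 — Power factor: PF = P/|S| = 0.996 (lagging).

(a) P = 0.07301 W  (b) Q = 0.006516 VAR  (c) S = 0.0733 VA  (d) PF = 0.996 (lagging)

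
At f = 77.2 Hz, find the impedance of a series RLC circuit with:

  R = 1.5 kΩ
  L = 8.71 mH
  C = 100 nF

Step 1 — Angular frequency: ω = 2π·f = 2π·77.2 = 485.1 rad/s.
Step 2 — Component impedances:
  R: Z = R = 1500 Ω
  L: Z = jωL = j·485.1·0.00871 = 0 + j4.225 Ω
  C: Z = 1/(jωC) = -j/(ω·C) = 0 - j2.062e+04 Ω
Step 3 — Series combination: Z_total = R + L + C = 1500 - j2.061e+04 Ω = 2.067e+04∠-85.8° Ω.

Z = 1500 - j2.061e+04 Ω = 2.067e+04∠-85.8° Ω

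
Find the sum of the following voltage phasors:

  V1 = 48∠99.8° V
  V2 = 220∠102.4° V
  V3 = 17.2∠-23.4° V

Step 1 — Convert each phasor to rectangular form:
  V1 = 48·(cos(99.8°) + j·sin(99.8°)) = -8.17 + j47.3 V
  V2 = 220·(cos(102.4°) + j·sin(102.4°)) = -47.24 + j214.9 V
  V3 = 17.2·(cos(-23.4°) + j·sin(-23.4°)) = 15.79 - j6.831 V
Step 2 — Sum components: V_total = -39.63 + j255.3 V.
Step 3 — Convert to polar: |V_total| = 258.4 V, ∠V_total = 98.8°.

V_total = 258.4∠98.8° V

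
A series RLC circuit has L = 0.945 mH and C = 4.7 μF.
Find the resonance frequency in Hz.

Step 1 — Resonance condition Im(Z)=0 gives ω₀ = 1/√(LC).
Step 2 — ω₀ = 1/√(0.000945·4.7e-06) = 1.5e+04 rad/s.
Step 3 — f₀ = ω₀/(2π) = 2388 Hz.

f₀ = 2388 Hz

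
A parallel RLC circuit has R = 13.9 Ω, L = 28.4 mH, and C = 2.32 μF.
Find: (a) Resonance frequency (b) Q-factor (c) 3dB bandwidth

Step 1 — Resonance: ω₀ = 1/√(LC) = 1/√(0.0284·2.32e-06) = 3896 rad/s.
Step 2 — f₀ = ω₀/(2π) = 620 Hz.
Step 3 — Parallel Q: Q = R/(ω₀L) = 13.9/(3896·0.0284) = 0.1256.
Step 4 — Bandwidth: Δω = ω₀/Q = 3.101e+04 rad/s; BW = Δω/(2π) = 4935 Hz.

(a) f₀ = 620 Hz  (b) Q = 0.1256  (c) BW = 4935 Hz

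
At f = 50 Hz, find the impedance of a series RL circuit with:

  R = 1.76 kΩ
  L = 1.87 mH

Step 1 — Angular frequency: ω = 2π·f = 2π·50 = 314.2 rad/s.
Step 2 — Component impedances:
  R: Z = R = 1760 Ω
  L: Z = jωL = j·314.2·0.00187 = 0 + j0.5875 Ω
Step 3 — Series combination: Z_total = R + L = 1760 + j0.5875 Ω = 1760∠0.0° Ω.

Z = 1760 + j0.5875 Ω = 1760∠0.0° Ω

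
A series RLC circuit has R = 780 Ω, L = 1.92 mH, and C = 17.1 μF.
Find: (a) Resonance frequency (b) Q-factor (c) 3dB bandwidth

Step 1 — Resonance: ω₀ = 1/√(LC) = 1/√(0.00192·1.71e-05) = 5519 rad/s.
Step 2 — f₀ = ω₀/(2π) = 878.4 Hz.
Step 3 — Series Q: Q = ω₀L/R = 5519·0.00192/780 = 0.01358.
Step 4 — Bandwidth: Δω = ω₀/Q = 4.062e+05 rad/s; BW = Δω/(2π) = 6.466e+04 Hz.

(a) f₀ = 878.4 Hz  (b) Q = 0.01358  (c) BW = 6.466e+04 Hz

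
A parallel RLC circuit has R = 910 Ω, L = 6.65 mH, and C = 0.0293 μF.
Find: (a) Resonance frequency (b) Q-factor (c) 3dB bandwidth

Step 1 — Resonance: ω₀ = 1/√(LC) = 1/√(0.00665·2.93e-08) = 7.164e+04 rad/s.
Step 2 — f₀ = ω₀/(2π) = 1.14e+04 Hz.
Step 3 — Parallel Q: Q = R/(ω₀L) = 910/(7.164e+04·0.00665) = 1.91.
Step 4 — Bandwidth: Δω = ω₀/Q = 3.751e+04 rad/s; BW = Δω/(2π) = 5969 Hz.

(a) f₀ = 1.14e+04 Hz  (b) Q = 1.91  (c) BW = 5969 Hz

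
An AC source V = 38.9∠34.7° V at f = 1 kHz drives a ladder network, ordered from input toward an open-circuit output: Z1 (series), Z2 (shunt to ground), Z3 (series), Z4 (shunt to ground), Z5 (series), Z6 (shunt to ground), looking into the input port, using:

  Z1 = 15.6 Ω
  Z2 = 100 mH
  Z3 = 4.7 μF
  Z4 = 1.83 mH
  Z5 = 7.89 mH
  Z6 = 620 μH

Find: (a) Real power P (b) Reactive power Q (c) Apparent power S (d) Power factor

Step 1 — Angular frequency: ω = 2π·f = 2π·1000 = 6283 rad/s.
Step 2 — Component impedances:
  Z1: Z = R = 15.6 Ω
  Z2: Z = jωL = j·6283·0.1 = 0 + j628.3 Ω
  Z3: Z = 1/(jωC) = -j/(ω·C) = 0 - j33.86 Ω
  Z4: Z = jωL = j·6283·0.00183 = 0 + j11.5 Ω
  Z5: Z = jωL = j·6283·0.00789 = 0 + j49.57 Ω
  Z6: Z = jωL = j·6283·0.00062 = 0 + j3.896 Ω
Step 3 — Ladder network (open output): work backward from the far end, alternating series and parallel combinations. Z_in = 15.6 - j25.39 Ω = 29.8∠-58.4° Ω.
Step 4 — Source phasor: V = 38.9∠34.7° V = 31.98 + j22.14 V.
Step 5 — Current: I = V / Z = -0.07124 + j1.304 A = 1.306∠93.1° A.
Step 6 — Complex power: S = V·I* = 26.59 - j43.27 VA.
Step 7 — Real power: P = Re(S) = 26.59 W.
Step 8 — Reactive power: Q = Im(S) = -43.27 VAR.
Step 9 — Apparent power: |S| = 50.79 VA.
Step 10 — Power factor: PF = P/|S| = 0.5236 (leading).

(a) P = 26.59 W  (b) Q = -43.27 VAR  (c) S = 50.79 VA  (d) PF = 0.5236 (leading)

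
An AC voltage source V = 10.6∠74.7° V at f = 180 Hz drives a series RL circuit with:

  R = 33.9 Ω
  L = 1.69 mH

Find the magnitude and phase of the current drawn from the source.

Step 1 — Angular frequency: ω = 2π·f = 2π·180 = 1131 rad/s.
Step 2 — Component impedances:
  R: Z = R = 33.9 Ω
  L: Z = jωL = j·1131·0.00169 = 0 + j1.911 Ω
Step 3 — Series combination: Z_total = R + L = 33.9 + j1.911 Ω = 33.95∠3.2° Ω.
Step 4 — Source phasor: V = 10.6∠74.7° V = 2.797 + j10.22 V.
Step 5 — Ohm's law: I = V / Z_total = (2.797 + j10.22) / (33.9 + j1.911) = 0.0992 + j0.296 A.
Step 6 — Convert to polar: |I| = 0.3122 A, ∠I = 71.5°.

I = 0.3122∠71.5° A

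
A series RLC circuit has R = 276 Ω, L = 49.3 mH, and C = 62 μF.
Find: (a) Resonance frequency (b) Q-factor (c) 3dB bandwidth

Step 1 — Resonance: ω₀ = 1/√(LC) = 1/√(0.0493·6.2e-05) = 572 rad/s.
Step 2 — f₀ = ω₀/(2π) = 91.03 Hz.
Step 3 — Series Q: Q = ω₀L/R = 572·0.0493/276 = 0.1022.
Step 4 — Bandwidth: Δω = ω₀/Q = 5598 rad/s; BW = Δω/(2π) = 891 Hz.

(a) f₀ = 91.03 Hz  (b) Q = 0.1022  (c) BW = 891 Hz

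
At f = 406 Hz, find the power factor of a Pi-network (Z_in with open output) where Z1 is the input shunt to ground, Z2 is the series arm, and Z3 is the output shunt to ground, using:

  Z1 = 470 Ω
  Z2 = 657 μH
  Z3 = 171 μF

Step 1 — Angular frequency: ω = 2π·f = 2π·406 = 2551 rad/s.
Step 2 — Component impedances:
  Z1: Z = R = 470 Ω
  Z2: Z = jωL = j·2551·0.000657 = 0 + j1.676 Ω
  Z3: Z = 1/(jωC) = -j/(ω·C) = 0 - j2.292 Ω
Step 3 — With open output, the series arm Z2 and the output shunt Z3 appear in series to ground: Z2 + Z3 = 0 - j0.6165 Ω.
Step 4 — Parallel with input shunt Z1: Z_in = Z1 || (Z2 + Z3) = 0.0008085 - j0.6164 Ω = 0.6165∠-89.9° Ω.
Step 5 — Power factor: PF = cos(φ) = Re(Z)/|Z| = 0.00080853/0.61645 = 0.001312.
Step 6 — Type: Im(Z) = -0.6164 ⇒ leading (phase φ = -89.9°).

PF = 0.001312 (leading, φ = -89.9°)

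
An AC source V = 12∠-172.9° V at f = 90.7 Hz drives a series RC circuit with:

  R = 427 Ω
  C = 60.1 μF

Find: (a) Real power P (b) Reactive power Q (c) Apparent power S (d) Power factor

Step 1 — Angular frequency: ω = 2π·f = 2π·90.7 = 569.9 rad/s.
Step 2 — Component impedances:
  R: Z = R = 427 Ω
  C: Z = 1/(jωC) = -j/(ω·C) = 0 - j29.2 Ω
Step 3 — Series combination: Z_total = R + C = 427 - j29.2 Ω = 428∠-3.9° Ω.
Step 4 — Source phasor: V = 12∠-172.9° V = -11.91 - j1.483 V.
Step 5 — Current: I = V / Z = -0.02752 - j0.005355 A = 0.02804∠-169.0° A.
Step 6 — Complex power: S = V·I* = 0.3357 - j0.02295 VA.
Step 7 — Real power: P = Re(S) = 0.3357 W.
Step 8 — Reactive power: Q = Im(S) = -0.02295 VAR.
Step 9 — Apparent power: |S| = 0.3365 VA.
Step 10 — Power factor: PF = P/|S| = 0.9977 (leading).

(a) P = 0.3357 W  (b) Q = -0.02295 VAR  (c) S = 0.3365 VA  (d) PF = 0.9977 (leading)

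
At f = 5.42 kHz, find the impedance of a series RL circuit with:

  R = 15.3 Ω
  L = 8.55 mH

Step 1 — Angular frequency: ω = 2π·f = 2π·5420 = 3.405e+04 rad/s.
Step 2 — Component impedances:
  R: Z = R = 15.3 Ω
  L: Z = jωL = j·3.405e+04·0.00855 = 0 + j291.2 Ω
Step 3 — Series combination: Z_total = R + L = 15.3 + j291.2 Ω = 291.6∠87.0° Ω.

Z = 15.3 + j291.2 Ω = 291.6∠87.0° Ω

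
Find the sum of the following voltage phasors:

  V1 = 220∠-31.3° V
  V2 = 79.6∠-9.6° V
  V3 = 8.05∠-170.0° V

Step 1 — Convert each phasor to rectangular form:
  V1 = 220·(cos(-31.3°) + j·sin(-31.3°)) = 188 - j114.3 V
  V2 = 79.6·(cos(-9.6°) + j·sin(-9.6°)) = 78.49 - j13.27 V
  V3 = 8.05·(cos(-170.0°) + j·sin(-170.0°)) = -7.928 - j1.398 V
Step 2 — Sum components: V_total = 258.5 - j129 V.
Step 3 — Convert to polar: |V_total| = 288.9 V, ∠V_total = -26.5°.

V_total = 288.9∠-26.5° V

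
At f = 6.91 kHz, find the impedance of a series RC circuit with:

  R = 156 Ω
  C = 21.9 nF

Step 1 — Angular frequency: ω = 2π·f = 2π·6910 = 4.342e+04 rad/s.
Step 2 — Component impedances:
  R: Z = R = 156 Ω
  C: Z = 1/(jωC) = -j/(ω·C) = 0 - j1052 Ω
Step 3 — Series combination: Z_total = R + C = 156 - j1052 Ω = 1063∠-81.6° Ω.

Z = 156 - j1052 Ω = 1063∠-81.6° Ω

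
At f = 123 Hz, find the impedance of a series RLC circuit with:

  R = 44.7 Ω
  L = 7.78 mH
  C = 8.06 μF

Step 1 — Angular frequency: ω = 2π·f = 2π·123 = 772.8 rad/s.
Step 2 — Component impedances:
  R: Z = R = 44.7 Ω
  L: Z = jωL = j·772.8·0.00778 = 0 + j6.013 Ω
  C: Z = 1/(jωC) = -j/(ω·C) = 0 - j160.5 Ω
Step 3 — Series combination: Z_total = R + L + C = 44.7 - j154.5 Ω = 160.9∠-73.9° Ω.

Z = 44.7 - j154.5 Ω = 160.9∠-73.9° Ω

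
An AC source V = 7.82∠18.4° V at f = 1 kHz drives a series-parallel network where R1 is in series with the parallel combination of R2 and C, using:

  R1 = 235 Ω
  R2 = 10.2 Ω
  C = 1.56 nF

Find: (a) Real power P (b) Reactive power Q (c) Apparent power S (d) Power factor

Step 1 — Angular frequency: ω = 2π·f = 2π·1000 = 6283 rad/s.
Step 2 — Component impedances:
  R1: Z = R = 235 Ω
  R2: Z = R = 10.2 Ω
  C: Z = 1/(jωC) = -j/(ω·C) = 0 - j1.02e+05 Ω
Step 3 — Parallel branch: R2 || C = 1/(1/R2 + 1/C) = 10.2 - j0.00102 Ω.
Step 4 — Series with R1: Z_total = R1 + (R2 || C) = 245.2 - j0.00102 Ω = 245.2∠-0.0° Ω.
Step 5 — Source phasor: V = 7.82∠18.4° V = 7.42 + j2.468 V.
Step 6 — Current: I = V / Z = 0.03026 + j0.01007 A = 0.03189∠18.4° A.
Step 7 — Complex power: S = V·I* = 0.2494 - j1.037e-06 VA.
Step 8 — Real power: P = Re(S) = 0.2494 W.
Step 9 — Reactive power: Q = Im(S) = -1.037e-06 VAR.
Step 10 — Apparent power: |S| = 0.2494 VA.
Step 11 — Power factor: PF = P/|S| = 1 (leading).

(a) P = 0.2494 W  (b) Q = -1.037e-06 VAR  (c) S = 0.2494 VA  (d) PF = 1 (leading)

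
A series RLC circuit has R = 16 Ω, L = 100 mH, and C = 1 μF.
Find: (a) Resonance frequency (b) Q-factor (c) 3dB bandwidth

Step 1 — Resonance: ω₀ = 1/√(LC) = 1/√(0.1·1e-06) = 3162 rad/s.
Step 2 — f₀ = ω₀/(2π) = 503.3 Hz.
Step 3 — Series Q: Q = ω₀L/R = 3162·0.1/16 = 19.76.
Step 4 — Bandwidth: Δω = ω₀/Q = 160 rad/s; BW = Δω/(2π) = 25.46 Hz.

(a) f₀ = 503.3 Hz  (b) Q = 19.76  (c) BW = 25.46 Hz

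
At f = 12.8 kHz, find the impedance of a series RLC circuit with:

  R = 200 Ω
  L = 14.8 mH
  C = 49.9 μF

Step 1 — Angular frequency: ω = 2π·f = 2π·1.28e+04 = 8.042e+04 rad/s.
Step 2 — Component impedances:
  R: Z = R = 200 Ω
  L: Z = jωL = j·8.042e+04·0.0148 = 0 + j1190 Ω
  C: Z = 1/(jωC) = -j/(ω·C) = 0 - j0.2492 Ω
Step 3 — Series combination: Z_total = R + L + C = 200 + j1190 Ω = 1207∠80.5° Ω.

Z = 200 + j1190 Ω = 1207∠80.5° Ω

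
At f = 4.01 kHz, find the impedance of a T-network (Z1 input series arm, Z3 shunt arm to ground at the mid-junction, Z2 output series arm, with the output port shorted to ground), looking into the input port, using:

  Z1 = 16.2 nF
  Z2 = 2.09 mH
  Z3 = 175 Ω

Step 1 — Angular frequency: ω = 2π·f = 2π·4010 = 2.52e+04 rad/s.
Step 2 — Component impedances:
  Z1: Z = 1/(jωC) = -j/(ω·C) = 0 - j2450 Ω
  Z2: Z = jωL = j·2.52e+04·0.00209 = 0 + j52.66 Ω
  Z3: Z = R = 175 Ω
Step 3 — With the output port shorted to ground, the output series arm Z2 runs from the junction to ground; the shunt arm Z3 also runs from the junction to ground. They appear in parallel: Z3 || Z2 = 14.53 + j48.29 Ω.
Step 4 — Series with input arm Z1: Z_in = Z1 + (Z3 || Z2) = 14.53 - j2402 Ω = 2402∠-89.7° Ω.

Z = 14.53 - j2402 Ω = 2402∠-89.7° Ω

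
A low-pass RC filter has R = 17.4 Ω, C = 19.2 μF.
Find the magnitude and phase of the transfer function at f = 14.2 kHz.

Step 1 — Angular frequency: ω = 2π·1.42e+04 = 8.922e+04 rad/s.
Step 2 — Transfer function: H(jω) = 1/(1 + jωRC).
Step 3 — Denominator: 1 + jωRC = 1 + j·8.922e+04·17.4·1.92e-05 = 1 + j29.81.
Step 4 — H = 0.001124 - j0.03351.
Step 5 — Magnitude: |H| = 0.03353 (-29.5 dB); phase: φ = -88.1°.

|H| = 0.03353 (-29.5 dB), φ = -88.1°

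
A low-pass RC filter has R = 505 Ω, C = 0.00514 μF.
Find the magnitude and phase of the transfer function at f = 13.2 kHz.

Step 1 — Angular frequency: ω = 2π·1.32e+04 = 8.294e+04 rad/s.
Step 2 — Transfer function: H(jω) = 1/(1 + jωRC).
Step 3 — Denominator: 1 + jωRC = 1 + j·8.294e+04·505·5.14e-09 = 1 + j0.2153.
Step 4 — H = 0.9557 - j0.2057.
Step 5 — Magnitude: |H| = 0.9776 (-0.2 dB); phase: φ = -12.1°.

|H| = 0.9776 (-0.2 dB), φ = -12.1°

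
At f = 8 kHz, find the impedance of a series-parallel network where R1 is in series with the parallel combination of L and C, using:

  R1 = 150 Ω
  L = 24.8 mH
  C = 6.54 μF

Step 1 — Angular frequency: ω = 2π·f = 2π·8000 = 5.027e+04 rad/s.
Step 2 — Component impedances:
  R1: Z = R = 150 Ω
  L: Z = jωL = j·5.027e+04·0.0248 = 0 + j1247 Ω
  C: Z = 1/(jωC) = -j/(ω·C) = 0 - j3.042 Ω
Step 3 — Parallel branch: L || C = 1/(1/L + 1/C) = 0 - j3.049 Ω.
Step 4 — Series with R1: Z_total = R1 + (L || C) = 150 - j3.049 Ω = 150∠-1.2° Ω.

Z = 150 - j3.049 Ω = 150∠-1.2° Ω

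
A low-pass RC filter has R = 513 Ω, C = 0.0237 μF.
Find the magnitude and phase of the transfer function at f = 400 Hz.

Step 1 — Angular frequency: ω = 2π·400 = 2513 rad/s.
Step 2 — Transfer function: H(jω) = 1/(1 + jωRC).
Step 3 — Denominator: 1 + jωRC = 1 + j·2513·513·2.37e-08 = 1 + j0.03056.
Step 4 — H = 0.9991 - j0.03053.
Step 5 — Magnitude: |H| = 0.9995 (-0.0 dB); phase: φ = -1.8°.

|H| = 0.9995 (-0.0 dB), φ = -1.8°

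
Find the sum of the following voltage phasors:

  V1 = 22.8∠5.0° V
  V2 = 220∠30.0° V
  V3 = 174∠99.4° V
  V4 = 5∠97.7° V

Step 1 — Convert each phasor to rectangular form:
  V1 = 22.8·(cos(5.0°) + j·sin(5.0°)) = 22.71 + j1.987 V
  V2 = 220·(cos(30.0°) + j·sin(30.0°)) = 190.5 + j110 V
  V3 = 174·(cos(99.4°) + j·sin(99.4°)) = -28.42 + j171.7 V
  V4 = 5·(cos(97.7°) + j·sin(97.7°)) = -0.6699 + j4.955 V
Step 2 — Sum components: V_total = 184.2 + j288.6 V.
Step 3 — Convert to polar: |V_total| = 342.4 V, ∠V_total = 57.5°.

V_total = 342.4∠57.5° V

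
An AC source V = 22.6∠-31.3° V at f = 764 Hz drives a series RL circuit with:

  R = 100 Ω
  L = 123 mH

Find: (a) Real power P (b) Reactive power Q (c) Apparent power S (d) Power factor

Step 1 — Angular frequency: ω = 2π·f = 2π·764 = 4800 rad/s.
Step 2 — Component impedances:
  R: Z = R = 100 Ω
  L: Z = jωL = j·4800·0.123 = 0 + j590.4 Ω
Step 3 — Series combination: Z_total = R + L = 100 + j590.4 Ω = 598.9∠80.4° Ω.
Step 4 — Source phasor: V = 22.6∠-31.3° V = 19.31 - j11.74 V.
Step 5 — Current: I = V / Z = -0.01395 - j0.03507 A = 0.03774∠-111.7° A.
Step 6 — Complex power: S = V·I* = 0.1424 + j0.8409 VA.
Step 7 — Real power: P = Re(S) = 0.1424 W.
Step 8 — Reactive power: Q = Im(S) = 0.8409 VAR.
Step 9 — Apparent power: |S| = 0.8529 VA.
Step 10 — Power factor: PF = P/|S| = 0.167 (lagging).

(a) P = 0.1424 W  (b) Q = 0.8409 VAR  (c) S = 0.8529 VA  (d) PF = 0.167 (lagging)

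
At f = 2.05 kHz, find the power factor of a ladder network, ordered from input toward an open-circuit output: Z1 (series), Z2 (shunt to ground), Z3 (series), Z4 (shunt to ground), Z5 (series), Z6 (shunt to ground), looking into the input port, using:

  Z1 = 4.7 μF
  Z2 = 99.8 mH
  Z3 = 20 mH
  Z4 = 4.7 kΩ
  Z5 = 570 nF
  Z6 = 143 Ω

Step 1 — Angular frequency: ω = 2π·f = 2π·2050 = 1.288e+04 rad/s.
Step 2 — Component impedances:
  Z1: Z = 1/(jωC) = -j/(ω·C) = 0 - j16.52 Ω
  Z2: Z = jωL = j·1.288e+04·0.0998 = 0 + j1285 Ω
  Z3: Z = jωL = j·1.288e+04·0.02 = 0 + j257.6 Ω
  Z4: Z = R = 4700 Ω
  Z5: Z = 1/(jωC) = -j/(ω·C) = 0 - j136.2 Ω
  Z6: Z = R = 143 Ω
Step 3 — Ladder network (open output): work backward from the far end, alternating series and parallel combinations. Z_in = 116.3 + j112.8 Ω = 162∠44.1° Ω.
Step 4 — Power factor: PF = cos(φ) = Re(Z)/|Z| = 116.35/162.04 = 0.718.
Step 5 — Type: Im(Z) = 112.8 ⇒ lagging (phase φ = 44.1°).

PF = 0.718 (lagging, φ = 44.1°)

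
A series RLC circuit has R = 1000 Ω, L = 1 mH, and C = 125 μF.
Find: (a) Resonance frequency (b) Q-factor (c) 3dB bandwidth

Step 1 — Resonance: ω₀ = 1/√(LC) = 1/√(0.001·0.000125) = 2828 rad/s.
Step 2 — f₀ = ω₀/(2π) = 450.2 Hz.
Step 3 — Series Q: Q = ω₀L/R = 2828·0.001/1000 = 0.002828.
Step 4 — Bandwidth: Δω = ω₀/Q = 1e+06 rad/s; BW = Δω/(2π) = 1.592e+05 Hz.

(a) f₀ = 450.2 Hz  (b) Q = 0.002828  (c) BW = 1.592e+05 Hz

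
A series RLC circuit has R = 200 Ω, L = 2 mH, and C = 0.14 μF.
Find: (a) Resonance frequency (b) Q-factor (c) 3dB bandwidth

Step 1 — Resonance: ω₀ = 1/√(LC) = 1/√(0.002·1.4e-07) = 5.976e+04 rad/s.
Step 2 — f₀ = ω₀/(2π) = 9511 Hz.
Step 3 — Series Q: Q = ω₀L/R = 5.976e+04·0.002/200 = 0.5976.
Step 4 — Bandwidth: Δω = ω₀/Q = 1e+05 rad/s; BW = Δω/(2π) = 1.592e+04 Hz.

(a) f₀ = 9511 Hz  (b) Q = 0.5976  (c) BW = 1.592e+04 Hz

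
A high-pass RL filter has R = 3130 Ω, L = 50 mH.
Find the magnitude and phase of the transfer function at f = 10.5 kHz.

Step 1 — Angular frequency: ω = 2π·1.05e+04 = 6.597e+04 rad/s.
Step 2 — Transfer function: H(jω) = jωL/(R + jωL).
Step 3 — Numerator jωL = j·3299; denominator R + jωL = 3130 + j3299.
Step 4 — H = 0.5262 + j0.4993.
Step 5 — Magnitude: |H| = 0.7254 (-2.8 dB); phase: φ = 43.5°.

|H| = 0.7254 (-2.8 dB), φ = 43.5°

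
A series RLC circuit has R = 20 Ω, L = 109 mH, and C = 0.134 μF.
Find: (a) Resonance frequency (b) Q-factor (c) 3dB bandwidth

Step 1 — Resonance: ω₀ = 1/√(LC) = 1/√(0.109·1.34e-07) = 8274 rad/s.
Step 2 — f₀ = ω₀/(2π) = 1317 Hz.
Step 3 — Series Q: Q = ω₀L/R = 8274·0.109/20 = 45.1.
Step 4 — Bandwidth: Δω = ω₀/Q = 183.5 rad/s; BW = Δω/(2π) = 29.2 Hz.

(a) f₀ = 1317 Hz  (b) Q = 45.1  (c) BW = 29.2 Hz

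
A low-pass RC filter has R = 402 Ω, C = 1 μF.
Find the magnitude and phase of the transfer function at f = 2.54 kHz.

Step 1 — Angular frequency: ω = 2π·2540 = 1.596e+04 rad/s.
Step 2 — Transfer function: H(jω) = 1/(1 + jωRC).
Step 3 — Denominator: 1 + jωRC = 1 + j·1.596e+04·402·1e-06 = 1 + j6.416.
Step 4 — H = 0.02372 - j0.1522.
Step 5 — Magnitude: |H| = 0.154 (-16.2 dB); phase: φ = -81.1°.

|H| = 0.154 (-16.2 dB), φ = -81.1°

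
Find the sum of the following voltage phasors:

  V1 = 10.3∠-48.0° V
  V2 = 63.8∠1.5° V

Step 1 — Convert each phasor to rectangular form:
  V1 = 10.3·(cos(-48.0°) + j·sin(-48.0°)) = 6.892 - j7.654 V
  V2 = 63.8·(cos(1.5°) + j·sin(1.5°)) = 63.78 + j1.67 V
Step 2 — Sum components: V_total = 70.67 - j5.984 V.
Step 3 — Convert to polar: |V_total| = 70.92 V, ∠V_total = -4.8°.

V_total = 70.92∠-4.8° V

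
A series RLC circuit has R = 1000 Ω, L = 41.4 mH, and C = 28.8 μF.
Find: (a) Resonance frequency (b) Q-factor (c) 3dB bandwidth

Step 1 — Resonance: ω₀ = 1/√(LC) = 1/√(0.0414·2.88e-05) = 915.8 rad/s.
Step 2 — f₀ = ω₀/(2π) = 145.8 Hz.
Step 3 — Series Q: Q = ω₀L/R = 915.8·0.0414/1000 = 0.03791.
Step 4 — Bandwidth: Δω = ω₀/Q = 2.415e+04 rad/s; BW = Δω/(2π) = 3844 Hz.

(a) f₀ = 145.8 Hz  (b) Q = 0.03791  (c) BW = 3844 Hz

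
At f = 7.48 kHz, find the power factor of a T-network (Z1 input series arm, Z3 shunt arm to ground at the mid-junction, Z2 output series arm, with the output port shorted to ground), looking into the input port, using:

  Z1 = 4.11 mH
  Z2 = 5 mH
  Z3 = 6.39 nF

Step 1 — Angular frequency: ω = 2π·f = 2π·7480 = 4.7e+04 rad/s.
Step 2 — Component impedances:
  Z1: Z = jωL = j·4.7e+04·0.00411 = 0 + j193.2 Ω
  Z2: Z = jωL = j·4.7e+04·0.005 = 0 + j235 Ω
  Z3: Z = 1/(jωC) = -j/(ω·C) = 0 - j3330 Ω
Step 3 — With the output port shorted to ground, the output series arm Z2 runs from the junction to ground; the shunt arm Z3 also runs from the junction to ground. They appear in parallel: Z3 || Z2 = 0 + j252.8 Ω.
Step 4 — Series with input arm Z1: Z_in = Z1 + (Z3 || Z2) = 0 + j446 Ω = 446∠90.0° Ω.
Step 5 — Power factor: PF = cos(φ) = Re(Z)/|Z| = 0/446 = 0.
Step 6 — Type: Im(Z) = 446 ⇒ lagging (phase φ = 90.0°).

PF = 0 (lagging, φ = 90.0°)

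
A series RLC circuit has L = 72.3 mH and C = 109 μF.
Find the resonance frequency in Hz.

Step 1 — Resonance condition Im(Z)=0 gives ω₀ = 1/√(LC).
Step 2 — ω₀ = 1/√(0.0723·0.000109) = 356.2 rad/s.
Step 3 — f₀ = ω₀/(2π) = 56.69 Hz.

f₀ = 56.69 Hz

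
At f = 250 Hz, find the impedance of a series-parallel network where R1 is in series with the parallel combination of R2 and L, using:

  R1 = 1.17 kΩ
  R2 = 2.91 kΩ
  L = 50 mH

Step 1 — Angular frequency: ω = 2π·f = 2π·250 = 1571 rad/s.
Step 2 — Component impedances:
  R1: Z = R = 1170 Ω
  R2: Z = R = 2910 Ω
  L: Z = jωL = j·1571·0.05 = 0 + j78.54 Ω
Step 3 — Parallel branch: R2 || L = 1/(1/R2 + 1/L) = 2.118 + j78.48 Ω.
Step 4 — Series with R1: Z_total = R1 + (R2 || L) = 1172 + j78.48 Ω = 1175∠3.8° Ω.

Z = 1172 + j78.48 Ω = 1175∠3.8° Ω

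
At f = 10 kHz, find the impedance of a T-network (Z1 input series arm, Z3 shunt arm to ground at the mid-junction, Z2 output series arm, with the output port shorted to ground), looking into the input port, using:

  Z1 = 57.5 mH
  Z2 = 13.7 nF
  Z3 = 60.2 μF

Step 1 — Angular frequency: ω = 2π·f = 2π·1e+04 = 6.283e+04 rad/s.
Step 2 — Component impedances:
  Z1: Z = jωL = j·6.283e+04·0.0575 = 0 + j3613 Ω
  Z2: Z = 1/(jωC) = -j/(ω·C) = 0 - j1162 Ω
  Z3: Z = 1/(jωC) = -j/(ω·C) = 0 - j0.2644 Ω
Step 3 — With the output port shorted to ground, the output series arm Z2 runs from the junction to ground; the shunt arm Z3 also runs from the junction to ground. They appear in parallel: Z3 || Z2 = 0 - j0.2643 Ω.
Step 4 — Series with input arm Z1: Z_in = Z1 + (Z3 || Z2) = 0 + j3613 Ω = 3613∠90.0° Ω.

Z = 0 + j3613 Ω = 3613∠90.0° Ω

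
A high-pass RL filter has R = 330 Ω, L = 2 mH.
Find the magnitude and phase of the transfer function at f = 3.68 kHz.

Step 1 — Angular frequency: ω = 2π·3680 = 2.312e+04 rad/s.
Step 2 — Transfer function: H(jω) = jωL/(R + jωL).
Step 3 — Numerator jωL = j·46.24; denominator R + jωL = 330 + j46.24.
Step 4 — H = 0.01926 + j0.1374.
Step 5 — Magnitude: |H| = 0.1388 (-17.2 dB); phase: φ = 82.0°.

|H| = 0.1388 (-17.2 dB), φ = 82.0°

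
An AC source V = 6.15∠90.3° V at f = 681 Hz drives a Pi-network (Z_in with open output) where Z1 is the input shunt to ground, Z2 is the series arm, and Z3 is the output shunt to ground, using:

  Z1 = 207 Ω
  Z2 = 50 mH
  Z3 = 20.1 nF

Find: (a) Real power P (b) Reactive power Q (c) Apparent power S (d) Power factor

Step 1 — Angular frequency: ω = 2π·f = 2π·681 = 4279 rad/s.
Step 2 — Component impedances:
  Z1: Z = R = 207 Ω
  Z2: Z = jωL = j·4279·0.05 = 0 + j213.9 Ω
  Z3: Z = 1/(jωC) = -j/(ω·C) = 0 - j1.163e+04 Ω
Step 3 — With open output, the series arm Z2 and the output shunt Z3 appear in series to ground: Z2 + Z3 = 0 - j1.141e+04 Ω.
Step 4 — Parallel with input shunt Z1: Z_in = Z1 || (Z2 + Z3) = 206.9 - j3.753 Ω = 207∠-1.0° Ω.
Step 5 — Source phasor: V = 6.15∠90.3° V = -0.0322 + j6.15 V.
Step 6 — Current: I = V / Z = -0.0006944 + j0.02971 A = 0.02972∠91.3° A.
Step 7 — Complex power: S = V·I* = 0.1827 - j0.003314 VA.
Step 8 — Real power: P = Re(S) = 0.1827 W.
Step 9 — Reactive power: Q = Im(S) = -0.003314 VAR.
Step 10 — Apparent power: |S| = 0.1827 VA.
Step 11 — Power factor: PF = P/|S| = 0.9998 (leading).

(a) P = 0.1827 W  (b) Q = -0.003314 VAR  (c) S = 0.1827 VA  (d) PF = 0.9998 (leading)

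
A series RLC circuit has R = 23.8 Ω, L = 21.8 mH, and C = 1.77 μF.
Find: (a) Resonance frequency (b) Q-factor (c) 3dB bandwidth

Step 1 — Resonance condition Im(Z)=0 gives ω₀ = 1/√(LC).
Step 2 — ω₀ = 1/√(0.0218·1.77e-06) = 5091 rad/s.
Step 3 — f₀ = ω₀/(2π) = 810.2 Hz.
Step 4 — Series Q: Q = ω₀L/R = 5091·0.0218/23.8 = 4.663.
Step 5 — 3dB bandwidth: Δω = ω₀/Q = 1092 rad/s; BW = Δω/(2π) = 173.8 Hz.

(a) f₀ = 810.2 Hz  (b) Q = 4.663  (c) BW = 173.8 Hz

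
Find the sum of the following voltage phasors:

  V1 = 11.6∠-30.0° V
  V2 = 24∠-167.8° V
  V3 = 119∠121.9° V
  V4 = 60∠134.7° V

Step 1 — Convert each phasor to rectangular form:
  V1 = 11.6·(cos(-30.0°) + j·sin(-30.0°)) = 10.05 - j5.8 V
  V2 = 24·(cos(-167.8°) + j·sin(-167.8°)) = -23.46 - j5.072 V
  V3 = 119·(cos(121.9°) + j·sin(121.9°)) = -62.88 + j101 V
  V4 = 60·(cos(134.7°) + j·sin(134.7°)) = -42.2 + j42.65 V
Step 2 — Sum components: V_total = -118.5 + j132.8 V.
Step 3 — Convert to polar: |V_total| = 178 V, ∠V_total = 131.7°.

V_total = 178∠131.7° V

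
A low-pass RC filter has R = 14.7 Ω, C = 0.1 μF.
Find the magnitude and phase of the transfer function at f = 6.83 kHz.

Step 1 — Angular frequency: ω = 2π·6830 = 4.291e+04 rad/s.
Step 2 — Transfer function: H(jω) = 1/(1 + jωRC).
Step 3 — Denominator: 1 + jωRC = 1 + j·4.291e+04·14.7·1e-07 = 1 + j0.06308.
Step 4 — H = 0.996 - j0.06283.
Step 5 — Magnitude: |H| = 0.998 (-0.0 dB); phase: φ = -3.6°.

|H| = 0.998 (-0.0 dB), φ = -3.6°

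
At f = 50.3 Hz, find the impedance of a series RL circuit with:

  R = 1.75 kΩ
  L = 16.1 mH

Step 1 — Angular frequency: ω = 2π·f = 2π·50.3 = 316 rad/s.
Step 2 — Component impedances:
  R: Z = R = 1750 Ω
  L: Z = jωL = j·316·0.0161 = 0 + j5.088 Ω
Step 3 — Series combination: Z_total = R + L = 1750 + j5.088 Ω = 1750∠0.2° Ω.

Z = 1750 + j5.088 Ω = 1750∠0.2° Ω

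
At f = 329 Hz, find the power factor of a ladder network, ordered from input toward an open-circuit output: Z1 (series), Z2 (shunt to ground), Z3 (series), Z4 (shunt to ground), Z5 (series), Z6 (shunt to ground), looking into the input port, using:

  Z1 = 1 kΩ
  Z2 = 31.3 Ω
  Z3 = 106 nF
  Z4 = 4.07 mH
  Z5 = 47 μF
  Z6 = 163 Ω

Step 1 — Angular frequency: ω = 2π·f = 2π·329 = 2067 rad/s.
Step 2 — Component impedances:
  Z1: Z = R = 1000 Ω
  Z2: Z = R = 31.3 Ω
  Z3: Z = 1/(jωC) = -j/(ω·C) = 0 - j4564 Ω
  Z4: Z = jωL = j·2067·0.00407 = 0 + j8.413 Ω
  Z5: Z = 1/(jωC) = -j/(ω·C) = 0 - j10.29 Ω
  Z6: Z = R = 163 Ω
Step 3 — Ladder network (open output): work backward from the far end, alternating series and parallel combinations. Z_in = 1031 - j0.2151 Ω = 1031∠-0.0° Ω.
Step 4 — Power factor: PF = cos(φ) = Re(Z)/|Z| = 1031/1031 = 1.
Step 5 — Type: Im(Z) = -0.2151 ⇒ leading (phase φ = -0.0°).

PF = 1 (leading, φ = -0.0°)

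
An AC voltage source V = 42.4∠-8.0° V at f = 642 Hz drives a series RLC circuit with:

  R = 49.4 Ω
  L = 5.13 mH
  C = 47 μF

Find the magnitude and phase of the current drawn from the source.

Step 1 — Angular frequency: ω = 2π·f = 2π·642 = 4034 rad/s.
Step 2 — Component impedances:
  R: Z = R = 49.4 Ω
  L: Z = jωL = j·4034·0.00513 = 0 + j20.69 Ω
  C: Z = 1/(jωC) = -j/(ω·C) = 0 - j5.275 Ω
Step 3 — Series combination: Z_total = R + L + C = 49.4 + j15.42 Ω = 51.75∠17.3° Ω.
Step 4 — Source phasor: V = 42.4∠-8.0° V = 41.99 - j5.901 V.
Step 5 — Ohm's law: I = V / Z_total = (41.99 - j5.901) / (49.4 + j15.42) = 0.7405 - j0.3506 A.
Step 6 — Convert to polar: |I| = 0.8193 A, ∠I = -25.3°.

I = 0.8193∠-25.3° A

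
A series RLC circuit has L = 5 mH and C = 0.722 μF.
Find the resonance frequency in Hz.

Step 1 — Resonance condition Im(Z)=0 gives ω₀ = 1/√(LC).
Step 2 — ω₀ = 1/√(0.005·7.22e-07) = 1.664e+04 rad/s.
Step 3 — f₀ = ω₀/(2π) = 2649 Hz.

f₀ = 2649 Hz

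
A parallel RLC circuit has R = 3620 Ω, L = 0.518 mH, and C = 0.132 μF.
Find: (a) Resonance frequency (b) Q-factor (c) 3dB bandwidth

Step 1 — Resonance: ω₀ = 1/√(LC) = 1/√(0.000518·1.32e-07) = 1.209e+05 rad/s.
Step 2 — f₀ = ω₀/(2π) = 1.925e+04 Hz.
Step 3 — Parallel Q: Q = R/(ω₀L) = 3620/(1.209e+05·0.000518) = 57.79.
Step 4 — Bandwidth: Δω = ω₀/Q = 2093 rad/s; BW = Δω/(2π) = 333.1 Hz.

(a) f₀ = 1.925e+04 Hz  (b) Q = 57.79  (c) BW = 333.1 Hz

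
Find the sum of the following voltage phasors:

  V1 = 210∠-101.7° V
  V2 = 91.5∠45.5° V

Step 1 — Convert each phasor to rectangular form:
  V1 = 210·(cos(-101.7°) + j·sin(-101.7°)) = -42.59 - j205.6 V
  V2 = 91.5·(cos(45.5°) + j·sin(45.5°)) = 64.13 + j65.26 V
Step 2 — Sum components: V_total = 21.55 - j140.4 V.
Step 3 — Convert to polar: |V_total| = 142 V, ∠V_total = -81.3°.

V_total = 142∠-81.3° V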